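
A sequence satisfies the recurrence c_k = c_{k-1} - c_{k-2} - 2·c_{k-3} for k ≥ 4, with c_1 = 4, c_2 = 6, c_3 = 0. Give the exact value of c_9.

88

Iterate the recurrence:
c_4 = -14;  c_5 = -26;  c_6 = -12;  c_7 = 42;  c_8 = 106;  c_9 = 88.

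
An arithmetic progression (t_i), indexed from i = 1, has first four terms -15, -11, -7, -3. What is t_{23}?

73

Common difference d = 4.
t_i = -15 + (i - 1)·4.
t_{23} = -15 + 22·4 = 73.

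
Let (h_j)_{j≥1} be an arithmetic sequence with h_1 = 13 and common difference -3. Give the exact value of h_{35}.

h_j = 13 + (j - 1)·(-3).
h_{35} = 13 + 34·(-3) = -89.

-89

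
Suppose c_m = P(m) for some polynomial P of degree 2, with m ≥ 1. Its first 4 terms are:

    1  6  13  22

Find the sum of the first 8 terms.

260

1st diffs: 5, 7, 9.
2nd diffs: 2, 2 (constant).
Newton forward-difference form: c_m = 1 + 5·C(m-1,1) + 2·C(m-1,2).
Continuing: 33, 46, 61, 78.
Summing m = 1..8 (8 terms) gives 260.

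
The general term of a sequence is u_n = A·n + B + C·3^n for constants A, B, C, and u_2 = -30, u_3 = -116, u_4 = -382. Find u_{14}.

The three given values yield: 2A + B + 9C = -30; 3A + B + 27C = -116; 4A + B + 81C = -382.
Subtracting the first from the second: A + 18C = -86.
Subtracting the second from the third: A + 54C = -266.
Solving: C = -5, A = 4, then B = 7.
Hence u_{14} = 4·14 + 7 + (-5)·4782969 = -23914782.

-23914782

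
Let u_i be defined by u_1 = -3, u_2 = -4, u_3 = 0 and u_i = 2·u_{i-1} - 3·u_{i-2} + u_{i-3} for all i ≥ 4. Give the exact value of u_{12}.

Compute successive terms:
u_4 = 9;  u_5 = 14;  u_6 = 1;  u_7 = -31;  u_8 = -51;  u_9 = -8;  u_{10} = 106;  u_{11} = 185;  u_{12} = 44.

44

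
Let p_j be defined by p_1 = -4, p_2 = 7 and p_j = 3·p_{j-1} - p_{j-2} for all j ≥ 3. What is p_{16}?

Iterate the recurrence:
p_3 = 25;  p_4 = 68;  p_5 = 179;  …;  p_{13} = 395420;  p_{14} = 1035223;  p_{15} = 2710249;  p_{16} = 7095524.

7095524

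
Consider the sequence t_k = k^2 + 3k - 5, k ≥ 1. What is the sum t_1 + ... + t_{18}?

Over k = 1..18: Σk = 171, Σk² = 2109.
Total = (1)·2109 + (3)·171 + (-5)·18 = 2532.

2532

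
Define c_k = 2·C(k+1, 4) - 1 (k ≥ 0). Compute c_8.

251

C(9, 4) = 126, so c_8 = 251.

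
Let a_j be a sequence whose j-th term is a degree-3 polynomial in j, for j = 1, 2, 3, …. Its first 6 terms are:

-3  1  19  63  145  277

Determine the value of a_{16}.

6987

1st diffs: 4, 18, 44, 82, 132.
2nd diffs: 14, 26, 38, 50.
3rd diffs: 12, 12, 12 (constant).
Newton forward-difference form: a_j = -3 + 4·C(j-1,1) + 14·C(j-1,2) + 12·C(j-1,3).
At j = 16: j-1 = 15, so a_{16} = -3 + 60 + 1470 + 5460 = 6987.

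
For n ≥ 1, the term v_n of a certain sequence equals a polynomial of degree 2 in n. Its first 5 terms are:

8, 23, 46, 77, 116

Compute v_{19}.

1st diffs: 15, 23, 31, 39.
2nd diffs: 8, 8, 8 (constant).
Newton forward-difference form: v_n = 8 + 15·C(n-1,1) + 8·C(n-1,2).
At n = 19: n-1 = 18, so v_{19} = 8 + 270 + 1224 = 1502.

1502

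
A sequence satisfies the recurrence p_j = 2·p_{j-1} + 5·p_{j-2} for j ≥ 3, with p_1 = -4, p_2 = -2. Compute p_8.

Compute successive terms:
p_3 = -24;  p_4 = -58;  p_5 = -236;  p_6 = -762;  p_7 = -2704;  p_8 = -9218.

-9218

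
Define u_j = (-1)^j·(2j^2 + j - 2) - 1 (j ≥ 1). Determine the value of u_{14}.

403

(-1)^14 = 1; 2j^2 + j - 2 at j=14 is 404; so u_{14} = 403.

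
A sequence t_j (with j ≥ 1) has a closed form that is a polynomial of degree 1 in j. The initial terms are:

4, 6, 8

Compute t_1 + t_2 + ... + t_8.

1st diffs: 2, 2 (constant).
So t_j = 2j + 2.
Continuing: …, 10, 12, 14, 16, …, t_8 = 18.
Summing j = 1..8 (8 terms) gives 88.

88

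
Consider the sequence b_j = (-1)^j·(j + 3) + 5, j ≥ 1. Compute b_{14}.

22

(-1)^14 = 1; j + 3 at j=14 is 17; so b_{14} = 22.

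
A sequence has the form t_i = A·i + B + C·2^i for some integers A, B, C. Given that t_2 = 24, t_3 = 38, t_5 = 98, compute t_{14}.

Write the equations: 2A + B + 4C = 24; 3A + B + 8C = 38; 5A + B + 32C = 98.
Subtracting the first from the second: A + 4C = 14.
Subtracting the second from the third: 2A + 24C = 60.
Solving: C = 2, A = 6, then B = 4.
Therefore t_{14} = 84 + 4 + 2·16384 = 32856.

32856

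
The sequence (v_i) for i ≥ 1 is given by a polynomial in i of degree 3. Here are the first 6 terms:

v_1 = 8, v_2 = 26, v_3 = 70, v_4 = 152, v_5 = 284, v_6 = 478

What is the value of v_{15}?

1st diffs: 18, 44, 82, 132, 194.
2nd diffs: 26, 38, 50, 62.
3rd diffs: 12, 12, 12 (constant).
So v_i = 2i^3 + i^2 + i + 4.
Evaluating at i = 15 gives v_{15} = 6994.

6994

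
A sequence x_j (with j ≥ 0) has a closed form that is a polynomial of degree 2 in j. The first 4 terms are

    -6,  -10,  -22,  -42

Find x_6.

1st diffs: -4, -12, -20.
2nd diffs: -8, -8 (constant).
So x_j = -4j^2 - 6.
Evaluating at j = 6 gives x_6 = -150.

-150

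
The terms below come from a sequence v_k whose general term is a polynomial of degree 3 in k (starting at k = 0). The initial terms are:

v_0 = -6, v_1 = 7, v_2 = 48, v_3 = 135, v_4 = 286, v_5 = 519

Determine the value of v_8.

1st diffs: 13, 41, 87, 151, 233.
2nd diffs: 28, 46, 64, 82.
3rd diffs: 18, 18, 18 (constant).
So v_k = 3k^3 + 5k^2 + 5k - 6.
Evaluating at k = 8 gives v_8 = 1890.

1890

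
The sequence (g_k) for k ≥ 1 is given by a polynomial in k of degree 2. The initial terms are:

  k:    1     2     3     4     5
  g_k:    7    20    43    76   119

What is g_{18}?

1588

1st diffs: 13, 23, 33, 43.
2nd diffs: 10, 10, 10 (constant).
Newton forward-difference form: g_k = 7 + 13·C(k-1,1) + 10·C(k-1,2).
At k = 18: k-1 = 17, so g_{18} = 7 + 221 + 1360 = 1588.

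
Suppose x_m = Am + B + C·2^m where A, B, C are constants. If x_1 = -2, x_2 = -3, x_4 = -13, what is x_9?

-504

The three given values yield: A + B + 2C = -2; 2A + B + 4C = -3; 4A + B + 16C = -13.
Subtracting the first from the second: A + 2C = -1.
Subtracting the second from the third: 2A + 12C = -10.
Solving: C = -1, A = 1, then B = -1.
Hence x_9 = 1·9 + (-1) + (-1)·512 = -504.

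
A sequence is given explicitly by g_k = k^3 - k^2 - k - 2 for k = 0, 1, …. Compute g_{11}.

1197

g_{11} = 1·11^3 - 1·11^2 - 1·11 - 2 = 1197.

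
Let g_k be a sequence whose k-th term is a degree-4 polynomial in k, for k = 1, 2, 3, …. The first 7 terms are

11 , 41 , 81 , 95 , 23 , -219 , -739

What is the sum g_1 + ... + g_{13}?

1st diffs: 30, 40, 14, -72, -242, -520.
2nd diffs: 10, -26, -86, -170, -278.
3rd diffs: -36, -60, -84, -108.
4th diffs: -24, -24, -24 (constant).
So g_k = -k^4 + 4k^3 + 6k^2 - k + 3.
Continuing: …, -1669, -3165, -5407, -8599, …, g_{13} = -18769.
Summing k = 1..13 (13 terms) gives -51285.

-51285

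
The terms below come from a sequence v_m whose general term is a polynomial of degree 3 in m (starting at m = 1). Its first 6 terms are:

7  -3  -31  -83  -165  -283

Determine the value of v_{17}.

-5673

1st diffs: -10, -28, -52, -82, -118.
2nd diffs: -18, -24, -30, -36.
3rd diffs: -6, -6, -6 (constant).
Newton forward-difference form: v_m = 7 + (-10)·C(m-1,1) + (-18)·C(m-1,2) + (-6)·C(m-1,3).
At m = 17: m-1 = 16, so v_{17} = 7 - 160 - 2160 - 3360 = -5673.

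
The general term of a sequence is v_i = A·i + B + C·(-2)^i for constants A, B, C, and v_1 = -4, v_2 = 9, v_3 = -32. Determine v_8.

Write the equations: A + B - 2C = -4; 2A + B + 4C = 9; 3A + B - 8C = -32.
Subtracting the first from the second: A + 6C = 13.
Subtracting the second from the third: A - 12C = -41.
Solving: C = 3, A = -5, then B = 7.
Hence v_8 = -5·8 + 7 + 3·256 = 735.

735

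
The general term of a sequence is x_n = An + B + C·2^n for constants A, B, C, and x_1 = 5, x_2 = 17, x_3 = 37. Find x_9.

2077

Plug in n = 1, 2, 3: A + B + 2C = 5; 2A + B + 4C = 17; 3A + B + 8C = 37.
Subtracting the first from the second: A + 2C = 12.
Subtracting the second from the third: A + 4C = 20.
Solving: C = 4, A = 4, then B = -7.
Therefore x_9 = 36 + (-7) + 4·512 = 2077.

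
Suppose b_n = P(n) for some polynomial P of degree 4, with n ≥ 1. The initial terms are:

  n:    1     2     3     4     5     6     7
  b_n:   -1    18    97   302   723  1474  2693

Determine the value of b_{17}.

1st diffs: 19, 79, 205, 421, 751, 1219.
2nd diffs: 60, 126, 216, 330, 468.
3rd diffs: 66, 90, 114, 138.
4th diffs: 24, 24, 24 (constant).
So b_n = n^4 + n^3 - n^2 - 2.
Evaluating at n = 17 gives b_{17} = 88143.

88143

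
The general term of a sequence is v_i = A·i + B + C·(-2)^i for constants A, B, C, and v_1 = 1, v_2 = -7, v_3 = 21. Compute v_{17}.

The three given values yield: A + B - 2C = 1; 2A + B + 4C = -7; 3A + B - 8C = 21.
Subtracting the first from the second: A + 6C = -8.
Subtracting the second from the third: A - 12C = 28.
Solving: C = -2, A = 4, then B = -7.
So v_i = 4·i + (-7) + (-2)·(-2)^i; at i=17 this is 262205.

262205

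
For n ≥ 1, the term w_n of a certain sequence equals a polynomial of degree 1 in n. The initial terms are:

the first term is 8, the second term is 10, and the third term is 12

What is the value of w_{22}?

50

1st diffs: 2, 2 (constant).
So w_n = 2n + 6.
Evaluating at n = 22 gives w_{22} = 50.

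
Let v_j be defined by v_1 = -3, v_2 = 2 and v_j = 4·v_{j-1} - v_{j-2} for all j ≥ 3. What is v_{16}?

307168722

Iterate the recurrence:
v_3 = 11, v_4 = 42, v_5 = 157, …, v_{13} = 5909277, v_{14} = 22053722, v_{15} = 82305611, v_{16} = 307168722.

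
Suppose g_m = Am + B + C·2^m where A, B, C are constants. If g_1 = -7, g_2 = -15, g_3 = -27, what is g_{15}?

-65595

Write the equations: A + B + 2C = -7; 2A + B + 4C = -15; 3A + B + 8C = -27.
Subtracting the first from the second: A + 2C = -8.
Subtracting the second from the third: A + 4C = -12.
Solving: C = -2, A = -4, then B = 1.
Hence g_{15} = -4·15 + 1 + (-2)·32768 = -65595.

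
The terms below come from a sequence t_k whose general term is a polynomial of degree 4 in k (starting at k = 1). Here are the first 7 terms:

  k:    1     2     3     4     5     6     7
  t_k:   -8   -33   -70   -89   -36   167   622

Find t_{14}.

1st diffs: -25, -37, -19, 53, 203, 455.
2nd diffs: -12, 18, 72, 150, 252.
3rd diffs: 30, 54, 78, 102.
4th diffs: 24, 24, 24 (constant).
Newton forward-difference form: t_k = -8 + (-25)·C(k-1,1) + (-12)·C(k-1,2) + 30·C(k-1,3) + 24·C(k-1,4).
At k = 14: k-1 = 13, so t_{14} = -8 - 325 - 936 + 8580 + 17160 = 24471.

24471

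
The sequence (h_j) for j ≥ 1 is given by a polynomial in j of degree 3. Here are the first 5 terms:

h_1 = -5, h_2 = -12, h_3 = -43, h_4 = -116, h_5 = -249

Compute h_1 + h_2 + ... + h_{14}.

1st diffs: -7, -31, -73, -133.
2nd diffs: -24, -42, -60.
3rd diffs: -18, -18 (constant).
So h_j = -3j^3 + 6j^2 - 4j - 4.
Continuing: …, -460, -767, -1188, -1741, …, h_{14} = -7116.
Summing j = 1..14 (14 terms) gives -27461.

-27461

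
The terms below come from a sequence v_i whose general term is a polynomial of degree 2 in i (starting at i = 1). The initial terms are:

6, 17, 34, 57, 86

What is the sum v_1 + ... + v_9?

954

1st diffs: 11, 17, 23, 29.
2nd diffs: 6, 6, 6 (constant).
Newton forward-difference form: v_i = 6 + 11·C(i-1,1) + 6·C(i-1,2).
Continuing: 121, 162, 209, 262.
Summing i = 1..9 (9 terms) gives 954.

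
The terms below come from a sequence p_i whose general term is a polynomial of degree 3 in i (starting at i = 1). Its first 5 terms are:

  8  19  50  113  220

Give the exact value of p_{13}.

1st diffs: 11, 31, 63, 107.
2nd diffs: 20, 32, 44.
3rd diffs: 12, 12 (constant).
Newton forward-difference form: p_i = 8 + 11·C(i-1,1) + 20·C(i-1,2) + 12·C(i-1,3).
At i = 13: i-1 = 12, so p_{13} = 8 + 132 + 1320 + 2640 = 4100.

4100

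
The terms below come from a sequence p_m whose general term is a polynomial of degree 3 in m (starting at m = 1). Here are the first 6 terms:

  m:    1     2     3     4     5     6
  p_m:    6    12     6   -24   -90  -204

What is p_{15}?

-5370

1st diffs: 6, -6, -30, -66, -114.
2nd diffs: -12, -24, -36, -48.
3rd diffs: -12, -12, -12 (constant).
Newton forward-difference form: p_m = 6 + 6·C(m-1,1) + (-12)·C(m-1,2) + (-12)·C(m-1,3).
At m = 15: m-1 = 14, so p_{15} = 6 + 84 - 1092 - 4368 = -5370.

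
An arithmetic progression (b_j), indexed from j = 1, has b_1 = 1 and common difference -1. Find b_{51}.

-49

b_j = 1 + (j - 1)·(-1).
b_{51} = 1 + 50·(-1) = -49.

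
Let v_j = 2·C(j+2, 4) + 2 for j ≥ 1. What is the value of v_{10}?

C(12, 4) = 495, so v_{10} = 992.

992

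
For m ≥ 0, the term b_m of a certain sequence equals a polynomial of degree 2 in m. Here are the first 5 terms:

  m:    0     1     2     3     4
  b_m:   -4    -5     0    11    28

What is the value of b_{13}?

451

1st diffs: -1, 5, 11, 17.
2nd diffs: 6, 6, 6 (constant).
So b_m = 3m^2 - 4m - 4.
Evaluating at m = 13 gives b_{13} = 451.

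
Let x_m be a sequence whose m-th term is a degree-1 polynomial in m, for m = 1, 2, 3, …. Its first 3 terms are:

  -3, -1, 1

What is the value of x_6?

7

1st diffs: 2, 2 (constant).
So x_m = 2m - 5.
Evaluating at m = 6 gives x_6 = 7.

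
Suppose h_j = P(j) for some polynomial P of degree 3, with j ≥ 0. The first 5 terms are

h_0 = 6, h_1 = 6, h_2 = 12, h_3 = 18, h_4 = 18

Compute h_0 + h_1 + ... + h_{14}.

1st diffs: 0, 6, 6, 0.
2nd diffs: 6, 0, -6.
3rd diffs: -6, -6 (constant).
Newton forward-difference form: h_j = 6 + 6·C(j,2) + (-6)·C(j,3).
Continuing: …, 6, -24, -78, -162, …, h_{14} = -1632.
Summing j = 0..14 (15 terms) gives -5370.

-5370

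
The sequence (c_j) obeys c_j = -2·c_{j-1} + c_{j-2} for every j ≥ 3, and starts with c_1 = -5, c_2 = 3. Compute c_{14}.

169683

Step forward from the initial values:
c_3 = -11, c_4 = 25, c_5 = -61, …, c_{11} = -12059, c_{12} = 29113, c_{13} = -70285, c_{14} = 169683.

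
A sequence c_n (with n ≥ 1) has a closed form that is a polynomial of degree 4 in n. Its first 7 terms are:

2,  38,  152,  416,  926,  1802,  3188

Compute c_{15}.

57836

1st diffs: 36, 114, 264, 510, 876, 1386.
2nd diffs: 78, 150, 246, 366, 510.
3rd diffs: 72, 96, 120, 144.
4th diffs: 24, 24, 24 (constant).
So c_n = n^4 + 2n^3 + 2n^2 + n - 4.
Evaluating at n = 15 gives c_{15} = 57836.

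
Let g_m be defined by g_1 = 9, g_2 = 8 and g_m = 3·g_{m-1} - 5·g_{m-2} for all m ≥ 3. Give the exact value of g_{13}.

Compute successive terms:
g_3 = -21  g_4 = -103  g_5 = -204  …  g_{10} = -247  g_{11} = -22596  g_{12} = -66553  g_{13} = -86679.

-86679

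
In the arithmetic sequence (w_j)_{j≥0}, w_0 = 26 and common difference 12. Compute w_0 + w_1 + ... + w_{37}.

w_j = 26 + (j - 0)·12.
w_{37} = 470; S = 38·(26 + 470)/2 = 9424.

9424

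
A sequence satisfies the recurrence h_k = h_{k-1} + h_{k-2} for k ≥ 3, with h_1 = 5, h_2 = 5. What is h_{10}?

275

Compute successive terms:
h_3 = 10;  h_4 = 15;  h_5 = 25;  h_6 = 40;  h_7 = 65;  h_8 = 105;  h_9 = 170;  h_{10} = 275.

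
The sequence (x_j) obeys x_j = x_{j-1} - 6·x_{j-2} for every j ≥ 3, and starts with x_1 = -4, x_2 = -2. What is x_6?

Step forward from the initial values:
x_3 = 22  x_4 = 34  x_5 = -98  x_6 = -302.

-302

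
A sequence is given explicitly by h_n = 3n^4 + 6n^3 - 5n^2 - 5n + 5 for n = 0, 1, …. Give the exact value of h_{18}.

h_{18} = 3·18^4 + 6·18^3 - 5·18^2 - 5·18 + 5 = 348215.

348215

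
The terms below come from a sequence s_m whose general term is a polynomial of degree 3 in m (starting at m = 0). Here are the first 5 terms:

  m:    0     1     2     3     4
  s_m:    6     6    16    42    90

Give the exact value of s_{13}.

2502

1st diffs: 0, 10, 26, 48.
2nd diffs: 10, 16, 22.
3rd diffs: 6, 6 (constant).
So s_m = m^3 + 2m^2 - 3m + 6.
Evaluating at m = 13 gives s_{13} = 2502.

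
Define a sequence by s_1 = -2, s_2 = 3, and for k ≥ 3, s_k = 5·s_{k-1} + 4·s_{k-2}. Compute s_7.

Applying the relation repeatedly:
s_3 = 7;  s_4 = 47;  s_5 = 263;  s_6 = 1503;  s_7 = 8567.

8567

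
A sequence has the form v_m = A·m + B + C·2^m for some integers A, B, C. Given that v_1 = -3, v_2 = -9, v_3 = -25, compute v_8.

-1245

At m = 1, 2, 3: A + B + 2C = -3; 2A + B + 4C = -9; 3A + B + 8C = -25.
Subtracting the first from the second: A + 2C = -6.
Subtracting the second from the third: A + 4C = -16.
Solving: C = -5, A = 4, then B = 3.
Hence v_8 = 4·8 + 3 + (-5)·256 = -1245.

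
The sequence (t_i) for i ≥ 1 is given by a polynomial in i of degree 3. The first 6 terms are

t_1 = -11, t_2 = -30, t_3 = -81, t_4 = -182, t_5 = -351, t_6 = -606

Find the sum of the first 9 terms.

-5739

1st diffs: -19, -51, -101, -169, -255.
2nd diffs: -32, -50, -68, -86.
3rd diffs: -18, -18, -18 (constant).
Newton forward-difference form: t_i = -11 + (-19)·C(i-1,1) + (-32)·C(i-1,2) + (-18)·C(i-1,3).
Continuing: -965, -1446, -2067.
Summing i = 1..9 (9 terms) gives -5739.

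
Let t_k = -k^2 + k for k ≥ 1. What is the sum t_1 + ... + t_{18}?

Over k = 1..18: Σk = 171, Σk² = 2109.
Total = (-1)·2109 + (1)·171 = -1938.

-1938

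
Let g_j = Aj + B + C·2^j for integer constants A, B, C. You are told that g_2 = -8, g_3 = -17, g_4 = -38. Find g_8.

-746

Plug in j = 2, 3, 4: 2A + B + 4C = -8; 3A + B + 8C = -17; 4A + B + 16C = -38.
Subtracting the first from the second: A + 4C = -9.
Subtracting the second from the third: A + 8C = -21.
Solving: C = -3, A = 3, then B = -2.
Therefore g_8 = 24 + (-2) + (-3)·256 = -746.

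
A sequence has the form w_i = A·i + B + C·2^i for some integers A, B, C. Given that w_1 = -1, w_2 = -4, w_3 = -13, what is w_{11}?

-6109

Write the equations: A + B + 2C = -1; 2A + B + 4C = -4; 3A + B + 8C = -13.
Subtracting the first from the second: A + 2C = -3.
Subtracting the second from the third: A + 4C = -9.
Solving: C = -3, A = 3, then B = 2.
Hence w_{11} = 3·11 + 2 + (-3)·2048 = -6109.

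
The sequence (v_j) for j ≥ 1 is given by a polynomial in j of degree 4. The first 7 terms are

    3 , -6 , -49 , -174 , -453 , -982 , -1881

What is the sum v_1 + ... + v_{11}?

1st diffs: -9, -43, -125, -279, -529, -899.
2nd diffs: -34, -82, -154, -250, -370.
3rd diffs: -48, -72, -96, -120.
4th diffs: -24, -24, -24 (constant).
So v_j = -j^4 + 2j^3 - 4j^2 + 4j + 2.
Continuing: -3294, -5389, -8358, -12417.
Summing j = 1..11 (11 terms) gives -33000.

-33000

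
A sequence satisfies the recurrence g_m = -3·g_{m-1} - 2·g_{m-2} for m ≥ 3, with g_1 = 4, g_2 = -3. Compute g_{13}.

Applying the relation repeatedly:
g_3 = 1; g_4 = 3; g_5 = -11; …; g_{10} = 507; g_{11} = -1019; g_{12} = 2043; g_{13} = -4091.
(Characteristic roots are -1 and -2.)

-4091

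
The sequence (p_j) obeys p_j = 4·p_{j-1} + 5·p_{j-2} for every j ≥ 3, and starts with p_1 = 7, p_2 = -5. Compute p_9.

p_3 = 15;  p_4 = 35;  p_5 = 215;  p_6 = 1035;  p_7 = 5215;  p_8 = 26035;  p_9 = 130215.
(Characteristic roots are 5 and -1.)

130215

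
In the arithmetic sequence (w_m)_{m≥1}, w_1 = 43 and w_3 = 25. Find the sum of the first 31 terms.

-2852

Common difference d = (25 - 43) / (3 - 1) = -9.
w_m = 43 + (m - 1)·(-9).
w_{31} = -227; S = 31·(43 + (-227))/2 = -2852.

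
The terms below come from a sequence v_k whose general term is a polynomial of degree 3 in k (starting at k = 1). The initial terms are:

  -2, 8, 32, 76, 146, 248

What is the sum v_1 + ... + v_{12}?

1st diffs: 10, 24, 44, 70, 102.
2nd diffs: 14, 20, 26, 32.
3rd diffs: 6, 6, 6 (constant).
So v_k = k^3 + k^2 - 4.
Continuing: …, 388, 572, 806, 1096, …, v_{12} = 1868.
Summing k = 1..12 (12 terms) gives 6686.

6686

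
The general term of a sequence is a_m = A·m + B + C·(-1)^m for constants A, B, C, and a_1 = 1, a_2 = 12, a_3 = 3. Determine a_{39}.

At m = 1, 2, 3: A + B - C = 1; 2A + B + C = 12; 3A + B - C = 3.
Subtracting the first from the second: A + 2C = 11.
Subtracting the second from the third: A - 2C = -9.
Solving: C = 5, A = 1, then B = 5.
Therefore a_{39} = 39 + 5 + 5·(-1) = 39.

39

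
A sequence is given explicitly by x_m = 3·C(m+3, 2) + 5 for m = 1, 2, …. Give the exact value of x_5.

C(8, 2) = 28, so x_5 = 89.

89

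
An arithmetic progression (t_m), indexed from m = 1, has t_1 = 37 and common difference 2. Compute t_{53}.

141

t_m = 37 + (m - 1)·2.
t_{53} = 37 + 52·2 = 141.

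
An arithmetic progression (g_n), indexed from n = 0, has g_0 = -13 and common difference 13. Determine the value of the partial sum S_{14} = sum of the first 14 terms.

1001

g_n = -13 + (n - 0)·13.
g_{13} = 156; S = 14·(-13 + 156)/2 = 1001.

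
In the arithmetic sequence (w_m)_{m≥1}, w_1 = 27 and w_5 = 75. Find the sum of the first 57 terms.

Common difference d = (75 - 27) / (5 - 1) = 12.
w_m = 27 + (m - 1)·12.
w_{57} = 699; S = 57·(27 + 699)/2 = 20691.

20691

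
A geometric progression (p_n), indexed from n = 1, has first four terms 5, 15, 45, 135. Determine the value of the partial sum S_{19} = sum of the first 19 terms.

2905653665

Common ratio r = 3.
p_n = 5·3^(n-1).
S = 5·(3^19 - 1)/(3 - 1) = 5·(1162261467 - 1)/(2) = 2905653665.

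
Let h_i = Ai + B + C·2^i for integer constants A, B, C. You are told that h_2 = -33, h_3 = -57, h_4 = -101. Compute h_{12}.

-20533

At i = 2, 3, 4: 2A + B + 4C = -33; 3A + B + 8C = -57; 4A + B + 16C = -101.
Subtracting the first from the second: A + 4C = -24.
Subtracting the second from the third: A + 8C = -44.
Solving: C = -5, A = -4, then B = -5.
Therefore h_{12} = -48 + (-5) + (-5)·4096 = -20533.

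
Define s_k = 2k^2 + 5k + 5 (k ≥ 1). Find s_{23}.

s_{23} = 2·23^2 + 5·23 + 5 = 1178.

1178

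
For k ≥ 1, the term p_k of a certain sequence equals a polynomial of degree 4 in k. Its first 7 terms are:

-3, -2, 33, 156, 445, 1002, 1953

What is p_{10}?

8790

1st diffs: 1, 35, 123, 289, 557, 951.
2nd diffs: 34, 88, 166, 268, 394.
3rd diffs: 54, 78, 102, 126.
4th diffs: 24, 24, 24 (constant).
Newton forward-difference form: p_k = -3 + 1·C(k-1,1) + 34·C(k-1,2) + 54·C(k-1,3) + 24·C(k-1,4).
At k = 10: k-1 = 9, so p_{10} = -3 + 9 + 1224 + 4536 + 3024 = 8790.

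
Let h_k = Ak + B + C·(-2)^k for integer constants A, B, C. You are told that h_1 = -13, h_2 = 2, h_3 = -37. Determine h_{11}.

Write the equations: A + B - 2C = -13; 2A + B + 4C = 2; 3A + B - 8C = -37.
Subtracting the first from the second: A + 6C = 15.
Subtracting the second from the third: A - 12C = -39.
Solving: C = 3, A = -3, then B = -4.
Therefore h_{11} = -33 + (-4) + 3·(-2048) = -6181.

-6181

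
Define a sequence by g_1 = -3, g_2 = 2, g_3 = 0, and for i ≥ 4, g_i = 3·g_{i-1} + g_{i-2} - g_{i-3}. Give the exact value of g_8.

451

Iterate the recurrence:
g_4 = 5, g_5 = 13, g_6 = 44, g_7 = 140, g_8 = 451.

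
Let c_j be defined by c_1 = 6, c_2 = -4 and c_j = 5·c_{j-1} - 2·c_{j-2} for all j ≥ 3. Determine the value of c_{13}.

-130522776

Applying the relation repeatedly:
c_3 = -32, c_4 = -152, c_5 = -696, …, c_{10} = -1375144, c_{11} = -6272792, c_{12} = -28613672, c_{13} = -130522776.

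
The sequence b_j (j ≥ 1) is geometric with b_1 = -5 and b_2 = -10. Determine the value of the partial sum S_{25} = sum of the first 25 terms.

Common ratio r = 2.
b_j = (-5)·2^(j-1).
S = (-5)·(2^25 - 1)/(2 - 1) = (-5)·(33554432 - 1)/(1) = -167772155.

-167772155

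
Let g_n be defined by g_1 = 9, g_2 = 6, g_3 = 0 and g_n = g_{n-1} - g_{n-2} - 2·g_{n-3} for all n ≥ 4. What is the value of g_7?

72

Compute successive terms:
g_4 = -24;  g_5 = -36;  g_6 = -12;  g_7 = 72.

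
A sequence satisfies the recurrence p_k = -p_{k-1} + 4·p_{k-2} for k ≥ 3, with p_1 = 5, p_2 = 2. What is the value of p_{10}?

Applying the relation repeatedly:
p_3 = 18, p_4 = -10, p_5 = 82, p_6 = -122, p_7 = 450, p_8 = -938, p_9 = 2738, p_{10} = -6490.

-6490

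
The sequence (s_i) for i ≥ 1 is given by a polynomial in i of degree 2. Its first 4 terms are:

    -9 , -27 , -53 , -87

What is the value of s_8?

-303

1st diffs: -18, -26, -34.
2nd diffs: -8, -8 (constant).
Newton forward-difference form: s_i = -9 + (-18)·C(i-1,1) + (-8)·C(i-1,2).
At i = 8: i-1 = 7, so s_8 = -9 - 126 - 168 = -303.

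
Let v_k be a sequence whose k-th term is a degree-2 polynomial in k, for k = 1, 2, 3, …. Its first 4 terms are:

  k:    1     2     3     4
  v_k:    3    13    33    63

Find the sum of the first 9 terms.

1227

1st diffs: 10, 20, 30.
2nd diffs: 10, 10 (constant).
So v_k = 5k^2 - 5k + 3.
Continuing: …, 103, 153, 213, 283, …, v_9 = 363.
Summing k = 1..9 (9 terms) gives 1227.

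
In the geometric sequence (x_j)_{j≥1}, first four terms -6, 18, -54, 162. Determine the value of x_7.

-4374

Common ratio r = -3.
x_j = (-6)·(-3)^(j-1).
x_7 = (-6)·(-3)^6 = -4374.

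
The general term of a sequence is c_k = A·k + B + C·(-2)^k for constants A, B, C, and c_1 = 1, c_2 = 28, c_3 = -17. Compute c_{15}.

-131021

Plug in k = 1, 2, 3: A + B - 2C = 1; 2A + B + 4C = 28; 3A + B - 8C = -17.
Subtracting the first from the second: A + 6C = 27.
Subtracting the second from the third: A - 12C = -45.
Solving: C = 4, A = 3, then B = 6.
Hence c_{15} = 3·15 + 6 + 4·(-32768) = -131021.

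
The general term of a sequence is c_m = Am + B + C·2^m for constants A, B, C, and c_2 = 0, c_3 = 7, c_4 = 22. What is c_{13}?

At m = 2, 3, 4: 2A + B + 4C = 0; 3A + B + 8C = 7; 4A + B + 16C = 22.
Subtracting the first from the second: A + 4C = 7.
Subtracting the second from the third: A + 8C = 15.
Solving: C = 2, A = -1, then B = -6.
Therefore c_{13} = -13 + (-6) + 2·8192 = 16365.

16365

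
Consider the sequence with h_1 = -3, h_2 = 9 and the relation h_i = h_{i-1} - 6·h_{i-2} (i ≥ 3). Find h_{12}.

97173

Compute successive terms:
h_3 = 27; h_4 = -27; h_5 = -189; h_6 = -27; h_7 = 1107; h_8 = 1269; h_9 = -5373; h_{10} = -12987; h_{11} = 19251; h_{12} = 97173.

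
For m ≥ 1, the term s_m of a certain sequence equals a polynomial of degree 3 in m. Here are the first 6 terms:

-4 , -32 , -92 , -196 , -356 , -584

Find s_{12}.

-4052

1st diffs: -28, -60, -104, -160, -228.
2nd diffs: -32, -44, -56, -68.
3rd diffs: -12, -12, -12 (constant).
Newton forward-difference form: s_m = -4 + (-28)·C(m-1,1) + (-32)·C(m-1,2) + (-12)·C(m-1,3).
At m = 12: m-1 = 11, so s_{12} = -4 - 308 - 1760 - 1980 = -4052.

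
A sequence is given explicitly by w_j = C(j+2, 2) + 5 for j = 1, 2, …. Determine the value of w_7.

41

C(9, 2) = 36, so w_7 = 41.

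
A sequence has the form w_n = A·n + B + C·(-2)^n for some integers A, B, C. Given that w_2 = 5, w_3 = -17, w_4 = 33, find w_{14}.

32789

Plug in n = 2, 3, 4: 2A + B + 4C = 5; 3A + B - 8C = -17; 4A + B + 16C = 33.
Subtracting the first from the second: A - 12C = -22.
Subtracting the second from the third: A + 24C = 50.
Solving: C = 2, A = 2, then B = -7.
Hence w_{14} = 2·14 + (-7) + 2·16384 = 32789.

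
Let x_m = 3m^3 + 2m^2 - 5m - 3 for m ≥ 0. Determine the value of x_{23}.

37441

x_{23} = 3·23^3 + 2·23^2 - 5·23 - 3 = 37441.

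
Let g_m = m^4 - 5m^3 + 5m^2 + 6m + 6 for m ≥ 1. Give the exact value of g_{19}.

97951

g_{19} = 1·19^4 - 5·19^3 + 5·19^2 + 6·19 + 6 = 97951.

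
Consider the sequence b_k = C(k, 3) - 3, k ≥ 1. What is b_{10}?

117

C(10, 3) = 120, so b_{10} = 117.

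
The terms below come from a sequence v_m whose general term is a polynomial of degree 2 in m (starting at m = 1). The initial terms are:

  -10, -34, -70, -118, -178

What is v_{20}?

1st diffs: -24, -36, -48, -60.
2nd diffs: -12, -12, -12 (constant).
So v_m = -6m^2 - 6m + 2.
Evaluating at m = 20 gives v_{20} = -2518.

-2518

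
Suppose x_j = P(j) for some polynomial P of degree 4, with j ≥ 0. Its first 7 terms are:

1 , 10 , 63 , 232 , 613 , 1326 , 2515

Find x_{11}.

22320

1st diffs: 9, 53, 169, 381, 713, 1189.
2nd diffs: 44, 116, 212, 332, 476.
3rd diffs: 72, 96, 120, 144.
4th diffs: 24, 24, 24 (constant).
So x_j = j^4 + 6j^3 - 3j^2 + 5j + 1.
Evaluating at j = 11 gives x_{11} = 22320.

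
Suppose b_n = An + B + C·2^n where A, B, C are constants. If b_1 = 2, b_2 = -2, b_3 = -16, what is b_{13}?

-40876

Plug in n = 1, 2, 3: A + B + 2C = 2; 2A + B + 4C = -2; 3A + B + 8C = -16.
Subtracting the first from the second: A + 2C = -4.
Subtracting the second from the third: A + 4C = -14.
Solving: C = -5, A = 6, then B = 6.
So b_n = 6·n + 6 + (-5)·2^n; at n=13 this is -40876.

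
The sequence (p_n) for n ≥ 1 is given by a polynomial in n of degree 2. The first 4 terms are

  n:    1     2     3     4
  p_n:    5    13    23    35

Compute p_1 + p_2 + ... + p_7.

1st diffs: 8, 10, 12.
2nd diffs: 2, 2 (constant).
Newton forward-difference form: p_n = 5 + 8·C(n-1,1) + 2·C(n-1,2).
Continuing: 49, 65, 83.
Summing n = 1..7 (7 terms) gives 273.

273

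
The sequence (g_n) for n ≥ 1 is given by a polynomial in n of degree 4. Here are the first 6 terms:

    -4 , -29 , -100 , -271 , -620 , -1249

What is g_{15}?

1st diffs: -25, -71, -171, -349, -629.
2nd diffs: -46, -100, -178, -280.
3rd diffs: -54, -78, -102.
4th diffs: -24, -24 (constant).
Newton forward-difference form: g_n = -4 + (-25)·C(n-1,1) + (-46)·C(n-1,2) + (-54)·C(n-1,3) + (-24)·C(n-1,4).
At n = 15: n-1 = 14, so g_{15} = -4 - 350 - 4186 - 19656 - 24024 = -48220.

-48220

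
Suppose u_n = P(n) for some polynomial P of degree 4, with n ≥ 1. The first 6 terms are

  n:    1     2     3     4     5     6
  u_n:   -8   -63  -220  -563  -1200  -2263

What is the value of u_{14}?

-49863

1st diffs: -55, -157, -343, -637, -1063.
2nd diffs: -102, -186, -294, -426.
3rd diffs: -84, -108, -132.
4th diffs: -24, -24 (constant).
Newton forward-difference form: u_n = -8 + (-55)·C(n-1,1) + (-102)·C(n-1,2) + (-84)·C(n-1,3) + (-24)·C(n-1,4).
At n = 14: n-1 = 13, so u_{14} = -8 - 715 - 7956 - 24024 - 17160 = -49863.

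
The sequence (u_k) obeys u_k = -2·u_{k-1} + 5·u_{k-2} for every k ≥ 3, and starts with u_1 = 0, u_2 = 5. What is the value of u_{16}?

118901745

u_3 = -10; u_4 = 45; u_5 = -140; …; u_{13} = -2896740; u_{14} = 9992705; u_{15} = -34469110; u_{16} = 118901745.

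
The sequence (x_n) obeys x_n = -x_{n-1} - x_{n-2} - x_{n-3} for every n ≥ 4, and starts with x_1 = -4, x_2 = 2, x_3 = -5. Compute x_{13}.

-4

Step forward from the initial values:
x_4 = 7;  x_5 = -4;  x_6 = 2;  x_7 = -5;  x_8 = 7;  x_9 = -4;  x_{10} = 2;  x_{11} = -5;  x_{12} = 7;  x_{13} = -4.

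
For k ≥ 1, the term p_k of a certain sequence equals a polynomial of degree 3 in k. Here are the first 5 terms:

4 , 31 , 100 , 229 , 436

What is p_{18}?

18415

1st diffs: 27, 69, 129, 207.
2nd diffs: 42, 60, 78.
3rd diffs: 18, 18 (constant).
So p_k = 3k^3 + 3k^2 - 3k + 1.
Evaluating at k = 18 gives p_{18} = 18415.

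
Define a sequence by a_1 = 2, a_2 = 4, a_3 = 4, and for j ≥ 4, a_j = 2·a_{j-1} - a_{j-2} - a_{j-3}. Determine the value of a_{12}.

Iterate the recurrence:
a_4 = 2;  a_5 = -4;  a_6 = -14;  a_7 = -26;  a_8 = -34;  a_9 = -28;  a_{10} = 4;  a_{11} = 70;  a_{12} = 164.

164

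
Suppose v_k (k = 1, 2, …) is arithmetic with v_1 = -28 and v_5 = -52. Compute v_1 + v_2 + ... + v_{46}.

-7498

Common difference d = (-52 - (-28)) / (5 - 1) = -6.
v_k = -28 + (k - 1)·(-6).
v_{46} = -298; S = 46·(-28 + (-298))/2 = -7498.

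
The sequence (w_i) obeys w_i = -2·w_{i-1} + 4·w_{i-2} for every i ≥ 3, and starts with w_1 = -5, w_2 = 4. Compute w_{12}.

Step forward from the initial values:
w_3 = -28, w_4 = 72, w_5 = -256, w_6 = 800, w_7 = -2624, w_8 = 8448, w_9 = -27392, w_{10} = 88576, w_{11} = -286720, w_{12} = 927744.

927744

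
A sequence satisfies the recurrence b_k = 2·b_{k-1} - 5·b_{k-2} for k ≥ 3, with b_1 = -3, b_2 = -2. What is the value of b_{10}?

Applying the relation repeatedly:
b_3 = 11, b_4 = 32, b_5 = 9, b_6 = -142, b_7 = -329, b_8 = 52, b_9 = 1749, b_{10} = 3238.

3238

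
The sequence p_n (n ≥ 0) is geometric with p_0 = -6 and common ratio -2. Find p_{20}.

p_n = (-6)·(-2)^(n-0).
p_{20} = (-6)·(-2)^20 = -6291456.

-6291456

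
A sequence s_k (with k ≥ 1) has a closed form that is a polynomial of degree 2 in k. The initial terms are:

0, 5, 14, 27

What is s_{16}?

1st diffs: 5, 9, 13.
2nd diffs: 4, 4 (constant).
Newton forward-difference form: s_k = 5·C(k-1,1) + 4·C(k-1,2).
At k = 16: k-1 = 15, so s_{16} = 75 + 420 = 495.

495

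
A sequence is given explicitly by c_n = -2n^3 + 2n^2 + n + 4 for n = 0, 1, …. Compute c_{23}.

-23249

c_{23} = -2·23^3 + 2·23^2 + 1·23 + 4 = -23249.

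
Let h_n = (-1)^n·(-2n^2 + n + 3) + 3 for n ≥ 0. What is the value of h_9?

153

(-1)^9 = -1; -2n^2 + n + 3 at n=9 is -150; so h_9 = 153.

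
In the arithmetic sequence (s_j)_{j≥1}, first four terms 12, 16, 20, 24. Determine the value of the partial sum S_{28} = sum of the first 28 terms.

Common difference d = 4.
s_j = 12 + (j - 1)·4.
s_{28} = 120; S = 28·(12 + 120)/2 = 1848.

1848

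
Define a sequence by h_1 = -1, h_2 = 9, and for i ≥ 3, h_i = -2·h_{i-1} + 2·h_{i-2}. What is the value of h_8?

Iterate the recurrence:
h_3 = -20;  h_4 = 58;  h_5 = -156;  h_6 = 428;  h_7 = -1168;  h_8 = 3192.

3192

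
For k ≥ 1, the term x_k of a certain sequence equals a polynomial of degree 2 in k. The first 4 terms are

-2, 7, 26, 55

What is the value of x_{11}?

538

1st diffs: 9, 19, 29.
2nd diffs: 10, 10 (constant).
Newton forward-difference form: x_k = -2 + 9·C(k-1,1) + 10·C(k-1,2).
At k = 11: k-1 = 10, so x_{11} = -2 + 90 + 450 = 538.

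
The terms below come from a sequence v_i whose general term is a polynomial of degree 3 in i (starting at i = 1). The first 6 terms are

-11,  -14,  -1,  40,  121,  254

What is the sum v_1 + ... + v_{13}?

12779

1st diffs: -3, 13, 41, 81, 133.
2nd diffs: 16, 28, 40, 52.
3rd diffs: 12, 12, 12 (constant).
Newton forward-difference form: v_i = -11 + (-3)·C(i-1,1) + 16·C(i-1,2) + 12·C(i-1,3).
Continuing: …, 451, 724, 1085, 1546, …, v_{13} = 3649.
Summing i = 1..13 (13 terms) gives 12779.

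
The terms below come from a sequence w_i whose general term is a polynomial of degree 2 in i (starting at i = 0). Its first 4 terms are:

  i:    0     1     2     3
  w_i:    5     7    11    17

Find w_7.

1st diffs: 2, 4, 6.
2nd diffs: 2, 2 (constant).
So w_i = i^2 + i + 5.
Evaluating at i = 7 gives w_7 = 61.

61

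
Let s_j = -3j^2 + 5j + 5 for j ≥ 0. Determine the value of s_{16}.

-683

s_{16} = -3·16^2 + 5·16 + 5 = -683.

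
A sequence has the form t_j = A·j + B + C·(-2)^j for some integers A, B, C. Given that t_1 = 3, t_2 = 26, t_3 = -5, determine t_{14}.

The three given values yield: A + B - 2C = 3; 2A + B + 4C = 26; 3A + B - 8C = -5.
Subtracting the first from the second: A + 6C = 23.
Subtracting the second from the third: A - 12C = -31.
Solving: C = 3, A = 5, then B = 4.
Therefore t_{14} = 70 + 4 + 3·16384 = 49226.

49226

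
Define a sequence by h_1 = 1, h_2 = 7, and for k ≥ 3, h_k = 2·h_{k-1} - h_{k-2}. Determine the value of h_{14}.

79

Iterate the recurrence:
h_3 = 13  h_4 = 19  h_5 = 25  …  h_{11} = 61  h_{12} = 67  h_{13} = 73  h_{14} = 79.
(Characteristic roots are 1 and 1.)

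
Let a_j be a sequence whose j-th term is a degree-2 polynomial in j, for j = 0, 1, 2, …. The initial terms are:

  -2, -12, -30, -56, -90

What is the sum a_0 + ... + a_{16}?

-6834

1st diffs: -10, -18, -26, -34.
2nd diffs: -8, -8, -8 (constant).
Newton forward-difference form: a_j = -2 + (-10)·C(j,1) + (-8)·C(j,2).
Continuing: …, -132, -182, -240, -306, …, a_{16} = -1122.
Summing j = 0..16 (17 terms) gives -6834.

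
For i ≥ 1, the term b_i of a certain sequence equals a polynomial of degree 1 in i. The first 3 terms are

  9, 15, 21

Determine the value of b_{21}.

129

1st diffs: 6, 6 (constant).
So b_i = 6i + 3.
Evaluating at i = 21 gives b_{21} = 129.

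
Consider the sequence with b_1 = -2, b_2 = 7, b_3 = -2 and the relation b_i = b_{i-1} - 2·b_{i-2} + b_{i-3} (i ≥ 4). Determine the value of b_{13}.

Compute successive terms:
b_4 = -18  b_5 = -7  b_6 = 27  b_7 = 23  b_8 = -38  b_9 = -57  b_{10} = 42  b_{11} = 118  b_{12} = -23  b_{13} = -217.

-217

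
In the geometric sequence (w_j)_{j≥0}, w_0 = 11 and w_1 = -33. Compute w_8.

Common ratio r = -3.
w_j = 11·(-3)^(j-0).
w_8 = 11·(-3)^8 = 72171.

72171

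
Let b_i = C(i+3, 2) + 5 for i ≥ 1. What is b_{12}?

110

C(15, 2) = 105, so b_{12} = 110.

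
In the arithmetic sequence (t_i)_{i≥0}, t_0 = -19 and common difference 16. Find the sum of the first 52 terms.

20228

t_i = -19 + (i - 0)·16.
t_{51} = 797; S = 52·(-19 + 797)/2 = 20228.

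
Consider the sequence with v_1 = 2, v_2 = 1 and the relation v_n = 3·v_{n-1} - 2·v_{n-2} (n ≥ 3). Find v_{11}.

Applying the relation repeatedly:
v_3 = -1, v_4 = -5, v_5 = -13, v_6 = -29, v_7 = -61, v_8 = -125, v_9 = -253, v_{10} = -509, v_{11} = -1021.
(Characteristic roots are 2 and 1.)

-1021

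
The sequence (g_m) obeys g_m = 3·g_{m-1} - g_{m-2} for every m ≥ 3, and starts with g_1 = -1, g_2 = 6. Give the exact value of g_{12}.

113031

g_3 = 19  g_4 = 51  g_5 = 134  g_6 = 351  g_7 = 919  g_8 = 2406  g_9 = 6299  g_{10} = 16491  g_{11} = 43174  g_{12} = 113031.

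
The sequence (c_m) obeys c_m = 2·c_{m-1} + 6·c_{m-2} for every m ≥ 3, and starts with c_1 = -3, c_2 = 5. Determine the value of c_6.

44

Applying the relation repeatedly:
c_3 = -8; c_4 = 14; c_5 = -20; c_6 = 44.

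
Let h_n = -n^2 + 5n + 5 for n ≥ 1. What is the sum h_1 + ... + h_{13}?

Over n = 1..13: Σn = 91, Σn² = 819.
Total = (-1)·819 + (5)·91 + (5)·13 = -299.

-299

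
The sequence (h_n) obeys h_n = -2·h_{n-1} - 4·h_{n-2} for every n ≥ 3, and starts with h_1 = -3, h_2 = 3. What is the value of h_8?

192

h_3 = 6;  h_4 = -24;  h_5 = 24;  h_6 = 48;  h_7 = -192;  h_8 = 192.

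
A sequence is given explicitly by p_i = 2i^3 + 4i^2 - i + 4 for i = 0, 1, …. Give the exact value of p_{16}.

9204

p_{16} = 2·16^3 + 4·16^2 - 1·16 + 4 = 9204.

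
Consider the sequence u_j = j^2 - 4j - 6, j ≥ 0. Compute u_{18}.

u_{18} = 1·18^2 - 4·18 - 6 = 246.

246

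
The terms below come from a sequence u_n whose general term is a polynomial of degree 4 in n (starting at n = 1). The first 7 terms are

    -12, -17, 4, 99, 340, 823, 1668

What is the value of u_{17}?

73588

1st diffs: -5, 21, 95, 241, 483, 845.
2nd diffs: 26, 74, 146, 242, 362.
3rd diffs: 48, 72, 96, 120.
4th diffs: 24, 24, 24 (constant).
Newton forward-difference form: u_n = -12 + (-5)·C(n-1,1) + 26·C(n-1,2) + 48·C(n-1,3) + 24·C(n-1,4).
At n = 17: n-1 = 16, so u_{17} = -12 - 80 + 3120 + 26880 + 43680 = 73588.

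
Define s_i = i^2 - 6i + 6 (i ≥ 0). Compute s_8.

s_8 = 1·8^2 - 6·8 + 6 = 22.

22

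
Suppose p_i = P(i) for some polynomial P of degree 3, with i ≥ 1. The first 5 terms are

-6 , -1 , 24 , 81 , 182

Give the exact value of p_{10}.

1767

1st diffs: 5, 25, 57, 101.
2nd diffs: 20, 32, 44.
3rd diffs: 12, 12 (constant).
Newton forward-difference form: p_i = -6 + 5·C(i-1,1) + 20·C(i-1,2) + 12·C(i-1,3).
At i = 10: i-1 = 9, so p_{10} = -6 + 45 + 720 + 1008 = 1767.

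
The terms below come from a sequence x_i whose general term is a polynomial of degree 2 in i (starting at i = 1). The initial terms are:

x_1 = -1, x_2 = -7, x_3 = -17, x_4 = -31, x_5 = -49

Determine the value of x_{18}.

-647

1st diffs: -6, -10, -14, -18.
2nd diffs: -4, -4, -4 (constant).
Newton forward-difference form: x_i = -1 + (-6)·C(i-1,1) + (-4)·C(i-1,2).
At i = 18: i-1 = 17, so x_{18} = -1 - 102 - 544 = -647.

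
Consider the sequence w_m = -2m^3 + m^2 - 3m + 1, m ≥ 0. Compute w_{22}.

-20877

w_{22} = -2·22^3 + 1·22^2 - 3·22 + 1 = -20877.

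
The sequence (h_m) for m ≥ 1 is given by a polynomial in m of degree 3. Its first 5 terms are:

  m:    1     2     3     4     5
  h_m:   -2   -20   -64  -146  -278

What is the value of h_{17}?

1st diffs: -18, -44, -82, -132.
2nd diffs: -26, -38, -50.
3rd diffs: -12, -12 (constant).
So h_m = -2m^3 - m^2 - m + 2.
Evaluating at m = 17 gives h_{17} = -10130.

-10130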